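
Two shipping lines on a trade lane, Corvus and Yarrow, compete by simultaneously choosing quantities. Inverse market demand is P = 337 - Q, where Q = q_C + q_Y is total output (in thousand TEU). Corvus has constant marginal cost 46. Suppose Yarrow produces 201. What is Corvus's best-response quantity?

45

With the rival's output fixed at 201, Corvus's profit is π_C = (337 - 201 - q_C)q_C - (46q_C) = (136 - q_C)q_C - (46q_C).
∂π_C/∂q_C = 90 - 2q_C = 0, so q_C = 45.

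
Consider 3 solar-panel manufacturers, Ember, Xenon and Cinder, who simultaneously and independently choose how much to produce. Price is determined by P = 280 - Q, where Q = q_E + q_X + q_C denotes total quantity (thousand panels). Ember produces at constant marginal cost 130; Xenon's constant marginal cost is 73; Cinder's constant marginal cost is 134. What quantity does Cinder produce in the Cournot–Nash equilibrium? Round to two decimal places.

Ember's profit: π_E = (280 - Q)q_E - (130q_E). Setting ∂π_E/∂q_E = 0: 150 - 2q_E - (q_X + q_C) = 0.
Xenon's first-order condition: 207 - 2q_X - (q_E + q_C) = 0.
Cinder's profit: π_C = (280 - Q)q_C - (134q_C). Setting ∂π_C/∂q_C = 0: 146 - 2q_C - (q_E + q_X) = 0.
Summing all 3 equations gives 503 − 4Q = 0, hence Q = 503/4.
Back-substituting: q_E = (150 − 503/4) = 97/4, q_X = (207 − 503/4) = 325/4, q_C = (146 − 503/4) = 81/4.

20.25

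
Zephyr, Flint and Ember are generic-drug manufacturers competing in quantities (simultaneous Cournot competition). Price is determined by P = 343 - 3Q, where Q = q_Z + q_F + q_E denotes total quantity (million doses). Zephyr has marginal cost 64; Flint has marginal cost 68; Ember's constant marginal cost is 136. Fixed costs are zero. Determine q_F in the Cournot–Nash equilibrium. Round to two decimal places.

28.25

Zephyr's profit: π_Z = (343 - 3Q)q_Z - (64q_Z). Setting ∂π_Z/∂q_Z = 0: 279 - 6q_Z - 3(q_F + q_E) = 0.
Flint's first-order condition: 275 - 6q_F - 3(q_Z + q_E) = 0.
Ember's profit: π_E = (343 - 3Q)q_E - (136q_E). Setting ∂π_E/∂q_E = 0: 207 - 6q_E - 3(q_Z + q_F) = 0.
Adding the 3 first-order conditions: 761 − 12Q = 0, so Q = 761/12.
Back-substituting: q_Z = (279 − 761/4)/3 = 355/12, q_F = (275 − 761/4)/3 = 113/4, q_E = (207 − 761/4)/3 = 67/12.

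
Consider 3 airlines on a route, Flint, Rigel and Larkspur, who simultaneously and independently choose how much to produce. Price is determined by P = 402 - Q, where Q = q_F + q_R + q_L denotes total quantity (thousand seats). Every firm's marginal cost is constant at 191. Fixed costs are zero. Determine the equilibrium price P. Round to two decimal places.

243.75

Each firm earns π_i = (402 - Q)q_i - 191q_i.
First-order condition (treating rivals' output as given): 211 - 2q_i - Σ_{j≠i} q_j = 0.
With identical firms every q_j equals q_i, so Σ_{j≠i} q_j = 2q_i and 211 = 4q_i, giving q_i = 211/4.
Total output Q = 633/4, so price P = 402 - 633/4 = 975/4.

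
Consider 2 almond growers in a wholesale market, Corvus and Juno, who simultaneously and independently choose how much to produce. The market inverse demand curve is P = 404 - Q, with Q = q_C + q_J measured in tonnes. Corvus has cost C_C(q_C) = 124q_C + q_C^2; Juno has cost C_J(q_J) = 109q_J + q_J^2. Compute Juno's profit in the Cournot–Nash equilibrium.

Corvus's profit: π_C = (404 - Q)q_C - (124q_C + q_C²). Setting ∂π_C/∂q_C = 0: 280 - 4q_C - (q_J) = 0.
Juno's first-order condition: 295 - 4q_J - (q_C) = 0.
Best responses: q_C = (280 - q_J)/4, q_J = (295 - q_C)/4.
Solving the pair: q_C = 55, q_J = 60.
Price P = 404 - 115 = 289.
Juno's profit: 289·60 - 109·60 - 60² = 7200.

7200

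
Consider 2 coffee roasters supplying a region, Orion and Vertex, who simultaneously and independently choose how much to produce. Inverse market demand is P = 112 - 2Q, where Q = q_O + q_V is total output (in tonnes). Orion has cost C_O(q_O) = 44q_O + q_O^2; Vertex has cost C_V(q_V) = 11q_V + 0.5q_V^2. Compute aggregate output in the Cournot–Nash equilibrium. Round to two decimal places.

Orion's profit: π_O = (112 - 2Q)q_O - (44q_O + q_O²). Setting ∂π_O/∂q_O = 0: 68 - 6q_O - 2(q_V) = 0.
Vertex's profit: π_V = (112 - 2Q)q_V - (11q_V + (1/2)q_V²). Setting ∂π_V/∂q_V = 0: 101 - 5q_V - 2(q_O) = 0.
So q_O = (68 - 2q_V)/6 and q_V = (101 - 2q_O)/5.
Solving the pair: q_O = 69/13, q_V = 235/13.
Total output Q = 69/13 + 235/13 = 304/13.

23.38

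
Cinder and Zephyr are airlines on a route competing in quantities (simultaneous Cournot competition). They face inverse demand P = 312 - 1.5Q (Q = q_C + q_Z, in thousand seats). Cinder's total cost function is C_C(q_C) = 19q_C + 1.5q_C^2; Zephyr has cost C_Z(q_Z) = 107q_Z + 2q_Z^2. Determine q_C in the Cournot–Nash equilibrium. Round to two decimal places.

Cinder's profit: π_C = (312 - 1.5Q)q_C - (19q_C + (3/2)q_C²). Setting ∂π_C/∂q_C = 0: 293 - 6q_C - (3/2)(q_Z) = 0.
Zephyr's first-order condition: 205 - 7q_Z - (3/2)(q_C) = 0.
So q_C = (293 - (3/2)q_Z)/6 and q_Z = (205 - (3/2)q_C)/7.
Substituting one into the other gives q_C = 43.8616 and q_Z = 1054/53.

43.86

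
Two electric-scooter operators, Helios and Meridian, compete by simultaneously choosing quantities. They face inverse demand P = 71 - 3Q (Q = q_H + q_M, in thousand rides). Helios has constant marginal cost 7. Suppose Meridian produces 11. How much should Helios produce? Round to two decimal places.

5.17

With the rival's output fixed at 11, Helios's profit is π_H = (71 - 3·11 - 3q_H)q_H - (7q_H) = (38 - 3q_H)q_H - (7q_H).
∂π_H/∂q_H = 31 - 6q_H = 0, so q_H = 31/6.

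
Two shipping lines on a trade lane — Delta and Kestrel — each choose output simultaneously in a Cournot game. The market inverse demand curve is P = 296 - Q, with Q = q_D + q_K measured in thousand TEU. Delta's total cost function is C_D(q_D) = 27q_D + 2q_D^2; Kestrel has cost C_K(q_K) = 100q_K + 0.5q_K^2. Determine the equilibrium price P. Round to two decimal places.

206.71

Delta's profit: π_D = (296 - Q)q_D - (27q_D + 2q_D²). Setting ∂π_D/∂q_D = 0: 269 - 6q_D - (q_K) = 0.
Kestrel's profit: π_K = (296 - Q)q_K - (100q_K + (1/2)q_K²). Setting ∂π_K/∂q_K = 0: 196 - 3q_K - (q_D) = 0.
Rearranging gives the reaction functions q_D = (269 - q_K)/6 and q_K = (196 - q_D)/3.
Solving the pair: q_D = 611/17, q_K = 907/17.
Total output Q = 1518/17, so price P = 296 - 1518/17 = 206.7059.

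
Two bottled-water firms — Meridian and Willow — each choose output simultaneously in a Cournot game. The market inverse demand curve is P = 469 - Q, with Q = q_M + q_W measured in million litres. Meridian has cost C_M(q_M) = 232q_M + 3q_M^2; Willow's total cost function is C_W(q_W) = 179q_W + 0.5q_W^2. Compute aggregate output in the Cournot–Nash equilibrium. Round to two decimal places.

Meridian's profit: π_M = (469 - Q)q_M - (232q_M + 3q_M²). Setting ∂π_M/∂q_M = 0: 237 - 8q_M - (q_W) = 0.
Willow's first-order condition: 290 - 3q_W - (q_M) = 0.
So q_M = (237 - q_W)/8 and q_W = (290 - q_M)/3.
Substituting one into the other gives q_M = 421/23 and q_W = 90.5652.
Total output Q = 421/23 + 90.5652 = 108.8696.

108.87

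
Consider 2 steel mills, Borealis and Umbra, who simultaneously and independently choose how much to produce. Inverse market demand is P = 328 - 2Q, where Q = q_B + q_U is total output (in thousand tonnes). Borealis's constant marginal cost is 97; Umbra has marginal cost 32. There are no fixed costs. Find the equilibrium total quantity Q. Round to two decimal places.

Borealis's profit: π_B = (328 - 2Q)q_B - (97q_B). Setting ∂π_B/∂q_B = 0: 231 - 4q_B - 2(q_U) = 0.
Umbra's first-order condition: 296 - 4q_U - 2(q_B) = 0.
Best responses: q_B = (231 - 2q_U)/4, q_U = (296 - 2q_B)/4.
Solving the pair: q_B = 83/3, q_U = 361/6.
Total output Q = 83/3 + 361/6 = 527/6.

87.83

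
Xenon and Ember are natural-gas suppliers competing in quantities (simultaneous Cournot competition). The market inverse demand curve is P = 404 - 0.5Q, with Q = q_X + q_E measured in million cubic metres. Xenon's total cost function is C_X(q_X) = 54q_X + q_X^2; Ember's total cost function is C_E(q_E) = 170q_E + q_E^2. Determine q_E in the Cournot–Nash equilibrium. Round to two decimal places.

60.23

Xenon's profit: π_X = (404 - 0.5Q)q_X - (54q_X + q_X²). Setting ∂π_X/∂q_X = 0: 350 - 3q_X - (1/2)(q_E) = 0.
Ember's profit: π_E = (404 - 0.5Q)q_E - (170q_E + q_E²). Setting ∂π_E/∂q_E = 0: 234 - 3q_E - (1/2)(q_X) = 0.
Best responses: q_X = (350 - (1/2)q_E)/3, q_E = (234 - (1/2)q_X)/3.
Substituting one into the other gives q_X = 106.6286 and q_E = 60.2286.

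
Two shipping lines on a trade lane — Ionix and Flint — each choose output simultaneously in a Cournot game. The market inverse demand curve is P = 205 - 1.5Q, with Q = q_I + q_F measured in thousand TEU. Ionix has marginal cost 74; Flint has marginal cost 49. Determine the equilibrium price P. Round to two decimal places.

109.33

Ionix's profit: π_I = (205 - 1.5Q)q_I - (74q_I). Setting ∂π_I/∂q_I = 0: 131 - 3q_I - (3/2)(q_F) = 0.
Flint's first-order condition: 156 - 3q_F - (3/2)(q_I) = 0.
Best responses: q_I = (131 - (3/2)q_F)/3, q_F = (156 - (3/2)q_I)/3.
Substituting one into the other gives q_I = 212/9 and q_F = 362/9.
Total output Q = 574/9, so price P = 205 - (3/2)·(574/9) = 328/3.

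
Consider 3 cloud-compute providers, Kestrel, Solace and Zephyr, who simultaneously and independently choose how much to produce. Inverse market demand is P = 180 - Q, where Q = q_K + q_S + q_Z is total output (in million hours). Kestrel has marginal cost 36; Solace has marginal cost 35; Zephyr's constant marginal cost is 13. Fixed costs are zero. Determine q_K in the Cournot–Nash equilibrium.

30

Kestrel's profit: π_K = (180 - Q)q_K - (36q_K). Setting ∂π_K/∂q_K = 0: 144 - 2q_K - (q_S + q_Z) = 0.
Solace's first-order condition: 145 - 2q_S - (q_K + q_Z) = 0.
Zephyr's profit: π_Z = (180 - Q)q_Z - (13q_Z). Setting ∂π_Z/∂q_Z = 0: 167 - 2q_Z - (q_K + q_S) = 0.
Summing all 3 equations gives 456 − 4Q = 0, hence Q = 114.
Back-substituting: q_K = (144 − 114) = 30, q_S = (145 − 114) = 31, q_Z = (167 − 114) = 53.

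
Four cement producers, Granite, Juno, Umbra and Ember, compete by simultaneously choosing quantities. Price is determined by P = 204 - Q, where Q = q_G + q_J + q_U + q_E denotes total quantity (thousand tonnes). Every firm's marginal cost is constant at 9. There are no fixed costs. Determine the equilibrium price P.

Each firm earns π_i = (204 - Q)q_i - 9q_i.
Setting ∂π_i/∂q_i = 0 with rivals' quantities fixed: 195 - 2q_i - Σ_{j≠i} q_j = 0.
With identical firms every q_j equals q_i, so Σ_{j≠i} q_j = 3q_i and 195 = 5q_i, giving q_i = 39.
Total output Q = 156, so price P = 204 - 156 = 48.

48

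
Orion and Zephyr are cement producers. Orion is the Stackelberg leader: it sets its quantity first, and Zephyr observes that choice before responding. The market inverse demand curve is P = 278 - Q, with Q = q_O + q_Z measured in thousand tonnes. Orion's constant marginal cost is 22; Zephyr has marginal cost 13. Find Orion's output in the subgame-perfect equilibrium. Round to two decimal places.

The follower Zephyr best-responds to any q_O: π_Z = (278 - Q)q_Z - 13q_Z.
∂π_Z/∂q_Z = 265 - q_O - 2q_Z = 0 gives the reaction function q_Z = (265 - q_O)/2.
The leader anticipates this reaction. Substituting into P = 278 - Q gives P = 291/2 - (1/2)q_O, so π_O = (291/2 - (1/2)q_O)q_O - 22q_O.
Leader FOC: 247/2 - q_O = 0, so q_O = 247/2.
Then q_Z = (265 - 247/2)/2 = 283/4.

123.50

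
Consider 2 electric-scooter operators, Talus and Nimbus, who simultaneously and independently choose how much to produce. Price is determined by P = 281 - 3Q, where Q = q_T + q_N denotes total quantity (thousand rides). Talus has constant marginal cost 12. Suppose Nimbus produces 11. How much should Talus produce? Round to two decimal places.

39.33

With the rival's output fixed at 11, Talus's profit is π_T = (281 - 3·11 - 3q_T)q_T - (12q_T) = (248 - 3q_T)q_T - (12q_T).
∂π_T/∂q_T = 236 - 6q_T = 0, so q_T = 118/3.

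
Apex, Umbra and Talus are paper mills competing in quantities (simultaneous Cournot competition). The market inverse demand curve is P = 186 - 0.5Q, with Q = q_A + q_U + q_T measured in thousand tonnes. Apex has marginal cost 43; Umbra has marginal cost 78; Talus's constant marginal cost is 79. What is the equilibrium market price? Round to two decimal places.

Apex's profit: π_A = (186 - 0.5Q)q_A - (43q_A). Setting ∂π_A/∂q_A = 0: 143 - q_A - (1/2)(q_U + q_T) = 0.
Umbra's profit: π_U = (186 - 0.5Q)q_U - (78q_U). Setting ∂π_U/∂q_U = 0: 108 - q_U - (1/2)(q_A + q_T) = 0.
Talus's first-order condition: 107 - q_T - (1/2)(q_A + q_U) = 0.
Adding the 3 first-order conditions: 358 − 2Q = 0, so Q = 179.
Back-substituting: q_A = (143 − 179/2)/(1/2) = 107, q_U = (108 − 179/2)/(1/2) = 37, q_T = (107 − 179/2)/(1/2) = 35.
Total output Q = 179, so price P = 186 - (1/2)·179 = 193/2.

96.50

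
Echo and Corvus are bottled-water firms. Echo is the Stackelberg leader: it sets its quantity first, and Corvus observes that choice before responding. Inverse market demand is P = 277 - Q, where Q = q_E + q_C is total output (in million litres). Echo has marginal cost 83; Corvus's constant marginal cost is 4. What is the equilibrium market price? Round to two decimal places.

111.75

The follower Corvus best-responds to any q_E: π_C = (277 - Q)q_C - 4q_C.
Setting the follower's marginal profit to zero, 273 - q_E - 2q_C = 0, i.e. q_C = (273 - q_E)/2.
The leader anticipates this reaction. Substituting into P = 277 - Q gives P = 281/2 - (1/2)q_E, so π_E = (281/2 - (1/2)q_E)q_E - 83q_E.
Maximising: ∂π_E/∂q_E = 115/2 - q_E = 0, giving q_E = 115/2.
Then q_C = (273 - 115/2)/2 = 431/4.
Total output Q = 661/4, so price P = 277 - 661/4 = 447/4.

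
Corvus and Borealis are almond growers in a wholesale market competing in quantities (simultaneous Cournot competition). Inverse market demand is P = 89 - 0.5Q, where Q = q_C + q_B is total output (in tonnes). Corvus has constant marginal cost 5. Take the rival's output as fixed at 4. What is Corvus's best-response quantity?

With the rival's output fixed at 4, Corvus's profit is π_C = (89 - (1/2)·4 - (1/2)q_C)q_C - (5q_C) = (87 - (1/2)q_C)q_C - (5q_C).
∂π_C/∂q_C = 82 - q_C = 0, so q_C = 82.

82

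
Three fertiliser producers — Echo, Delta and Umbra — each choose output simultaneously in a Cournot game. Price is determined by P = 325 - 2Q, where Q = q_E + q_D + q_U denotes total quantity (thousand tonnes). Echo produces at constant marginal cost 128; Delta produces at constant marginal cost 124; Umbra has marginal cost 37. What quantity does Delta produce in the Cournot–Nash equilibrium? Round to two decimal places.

14.75

Echo's profit: π_E = (325 - 2Q)q_E - (128q_E). Setting ∂π_E/∂q_E = 0: 197 - 4q_E - 2(q_D + q_U) = 0.
Delta's first-order condition: 201 - 4q_D - 2(q_E + q_U) = 0.
Umbra's first-order condition: 288 - 4q_U - 2(q_E + q_D) = 0.
Summing all 3 equations gives 686 − 8Q = 0, hence Q = 343/4.
Back-substituting: q_E = (197 − 343/2)/2 = 51/4, q_D = (201 − 343/2)/2 = 59/4, q_U = (288 − 343/2)/2 = 233/4.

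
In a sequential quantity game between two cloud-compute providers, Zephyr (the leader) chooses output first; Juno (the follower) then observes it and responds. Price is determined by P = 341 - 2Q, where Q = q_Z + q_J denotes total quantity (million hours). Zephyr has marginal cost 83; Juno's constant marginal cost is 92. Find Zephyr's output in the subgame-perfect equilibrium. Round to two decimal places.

Solve by backward induction. Given q_Z, the follower Juno maximises π_J = (341 - 2q_Z - 2q_J)q_J - 92q_J.
Follower FOC: 249 - 2q_Z - 4q_J = 0, so q_J(q_Z) = (249 - 2q_Z)/4.
The leader anticipates this reaction. Substituting into P = 341 - 2Q gives P = 433/2 - q_Z, so π_Z = (433/2 - q_Z)q_Z - 83q_Z.
The leader's first-order condition 267/2 - 2q_Z = 0 yields q_Z = 267/4.
Then q_J = (249 - 2·(267/4))/4 = 231/8.

66.75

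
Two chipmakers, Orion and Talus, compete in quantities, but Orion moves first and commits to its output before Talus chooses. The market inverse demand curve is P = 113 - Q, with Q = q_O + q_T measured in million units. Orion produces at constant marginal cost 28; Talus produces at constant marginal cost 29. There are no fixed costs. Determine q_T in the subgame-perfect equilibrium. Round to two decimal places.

20.50

The follower Talus best-responds to any q_O: π_T = (113 - Q)q_T - 29q_T.
∂π_T/∂q_T = 84 - q_O - 2q_T = 0 gives the reaction function q_T = (84 - q_O)/2.
Orion substitutes q_T(q_O) into its own profit: π_O = q_O(113 - q_O - (84 - q_O)/2) - 28q_O = (71 - (1/2)q_O)q_O - 28q_O.
Maximising: ∂π_O/∂q_O = 43 - q_O = 0, giving q_O = 43.
Then q_T = (84 - 43)/2 = 41/2.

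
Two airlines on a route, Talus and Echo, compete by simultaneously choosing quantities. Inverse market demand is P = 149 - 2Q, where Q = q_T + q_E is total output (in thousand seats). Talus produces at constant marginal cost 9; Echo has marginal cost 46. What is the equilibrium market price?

68

Talus's profit: π_T = (149 - 2Q)q_T - (9q_T). Setting ∂π_T/∂q_T = 0: 140 - 4q_T - 2(q_E) = 0.
Echo's first-order condition: 103 - 4q_E - 2(q_T) = 0.
Rearranging gives the reaction functions q_T = (140 - 2q_E)/4 and q_E = (103 - 2q_T)/4.
Solving the pair: q_T = 59/2, q_E = 11.
Total output Q = 81/2, so price P = 149 - 2·(81/2) = 68.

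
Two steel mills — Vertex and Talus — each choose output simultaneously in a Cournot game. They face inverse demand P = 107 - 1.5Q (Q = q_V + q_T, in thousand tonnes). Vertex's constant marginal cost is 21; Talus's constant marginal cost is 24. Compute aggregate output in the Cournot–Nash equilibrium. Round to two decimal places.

Vertex's profit: π_V = (107 - 1.5Q)q_V - (21q_V). Setting ∂π_V/∂q_V = 0: 86 - 3q_V - (3/2)(q_T) = 0.
Talus's profit: π_T = (107 - 1.5Q)q_T - (24q_T). Setting ∂π_T/∂q_T = 0: 83 - 3q_T - (3/2)(q_V) = 0.
Rearranging gives the reaction functions q_V = (86 - (3/2)q_T)/3 and q_T = (83 - (3/2)q_V)/3.
Substituting one into the other gives q_V = 178/9 and q_T = 160/9.
Total output Q = 178/9 + 160/9 = 338/9.

37.56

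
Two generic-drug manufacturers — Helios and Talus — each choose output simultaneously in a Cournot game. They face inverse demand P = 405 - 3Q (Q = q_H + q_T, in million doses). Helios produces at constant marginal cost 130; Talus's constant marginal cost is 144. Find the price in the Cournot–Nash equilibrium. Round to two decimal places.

Helios's profit: π_H = (405 - 3Q)q_H - (130q_H). Setting ∂π_H/∂q_H = 0: 275 - 6q_H - 3(q_T) = 0.
Talus's first-order condition: 261 - 6q_T - 3(q_H) = 0.
Best responses: q_H = (275 - 3q_T)/6, q_T = (261 - 3q_H)/6.
Solving the pair: q_H = 289/9, q_T = 247/9.
Total output Q = 536/9, so price P = 405 - 3·(536/9) = 679/3.

226.33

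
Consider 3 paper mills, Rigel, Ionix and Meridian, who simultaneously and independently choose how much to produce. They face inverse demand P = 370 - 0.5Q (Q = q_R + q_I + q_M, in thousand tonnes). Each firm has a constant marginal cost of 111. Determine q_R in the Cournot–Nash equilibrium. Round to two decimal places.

129.50

A representative firm's profit is π_i = q_i(370 - 0.5Q) - 111q_i.
Setting ∂π_i/∂q_i = 0 with rivals' quantities fixed: 259 - q_i - (1/2)·Σ_{j≠i} q_j = 0.
By symmetry each firm produces the same amount; substituting Σ_{j≠i} q_j = 2q_i yields q_i = 259/2.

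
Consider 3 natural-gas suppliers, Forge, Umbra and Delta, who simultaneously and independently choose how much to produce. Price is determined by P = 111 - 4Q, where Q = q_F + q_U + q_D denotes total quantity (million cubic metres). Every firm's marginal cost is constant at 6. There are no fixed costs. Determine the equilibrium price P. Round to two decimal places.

32.25

Each firm earns π_i = (111 - 4Q)q_i - 6q_i.
First-order condition (treating rivals' output as given): 105 - 8q_i - 4·Σ_{j≠i} q_j = 0.
By symmetry each firm produces the same amount; substituting Σ_{j≠i} q_j = 2q_i yields q_i = 105/16.
Total output Q = 315/16, so price P = 111 - 4·(315/16) = 129/4.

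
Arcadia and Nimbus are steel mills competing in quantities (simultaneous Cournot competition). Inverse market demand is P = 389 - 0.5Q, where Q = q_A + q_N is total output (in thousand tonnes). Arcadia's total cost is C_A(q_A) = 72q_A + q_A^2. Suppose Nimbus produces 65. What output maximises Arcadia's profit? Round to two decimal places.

With the rival's output fixed at 65, Arcadia's profit is π_A = (389 - (1/2)·65 - (1/2)q_A)q_A - (72q_A + q_A²) = (713/2 - (1/2)q_A)q_A - (72q_A + q_A²).
∂π_A/∂q_A = 569/2 - 3q_A = 0, so q_A = 569/6.

94.83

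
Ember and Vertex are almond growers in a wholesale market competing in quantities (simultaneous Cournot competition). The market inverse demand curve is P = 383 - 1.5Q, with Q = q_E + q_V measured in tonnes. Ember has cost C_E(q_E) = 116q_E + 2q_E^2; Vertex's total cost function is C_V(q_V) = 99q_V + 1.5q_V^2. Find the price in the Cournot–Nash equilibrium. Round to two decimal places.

278.72

Ember's profit: π_E = (383 - 1.5Q)q_E - (116q_E + 2q_E²). Setting ∂π_E/∂q_E = 0: 267 - 7q_E - (3/2)(q_V) = 0.
Vertex's first-order condition: 284 - 6q_V - (3/2)(q_E) = 0.
Best responses: q_E = (267 - (3/2)q_V)/7, q_V = (284 - (3/2)q_E)/6.
Solving the pair: q_E = 1568/53, q_V = 39.9371.
Total output Q = 69.5220, so price P = 383 - (3/2)·69.5220 = 278.7170.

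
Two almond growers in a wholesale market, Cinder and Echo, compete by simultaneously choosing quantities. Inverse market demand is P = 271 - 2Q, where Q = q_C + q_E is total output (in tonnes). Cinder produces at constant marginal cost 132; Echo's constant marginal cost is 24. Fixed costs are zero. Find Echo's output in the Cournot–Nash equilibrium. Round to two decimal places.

59.17

Cinder's profit: π_C = (271 - 2Q)q_C - (132q_C). Setting ∂π_C/∂q_C = 0: 139 - 4q_C - 2(q_E) = 0.
Echo's first-order condition: 247 - 4q_E - 2(q_C) = 0.
Best responses: q_C = (139 - 2q_E)/4, q_E = (247 - 2q_C)/4.
Substituting one into the other gives q_C = 31/6 and q_E = 355/6.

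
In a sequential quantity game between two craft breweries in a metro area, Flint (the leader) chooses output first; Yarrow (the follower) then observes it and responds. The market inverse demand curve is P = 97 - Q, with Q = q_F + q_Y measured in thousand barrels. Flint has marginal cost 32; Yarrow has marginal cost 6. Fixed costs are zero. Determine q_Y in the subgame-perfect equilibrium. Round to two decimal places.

Solve by backward induction. Given q_F, the follower Yarrow maximises π_Y = (97 - q_F - q_Y)q_Y - 6q_Y.
∂π_Y/∂q_Y = 91 - q_F - 2q_Y = 0 gives the reaction function q_Y = (91 - q_F)/2.
Flint substitutes q_Y(q_F) into its own profit: π_F = q_F(97 - q_F - (91 - q_F)/2) - 32q_F = (103/2 - (1/2)q_F)q_F - 32q_F.
Maximising: ∂π_F/∂q_F = 39/2 - q_F = 0, giving q_F = 39/2.
Then q_Y = (91 - 39/2)/2 = 143/4.

35.75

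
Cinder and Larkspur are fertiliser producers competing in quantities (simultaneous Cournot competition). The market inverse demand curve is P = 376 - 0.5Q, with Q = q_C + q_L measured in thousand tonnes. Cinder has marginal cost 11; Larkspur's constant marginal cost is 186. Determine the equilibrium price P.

191

Cinder's profit: π_C = (376 - 0.5Q)q_C - (11q_C). Setting ∂π_C/∂q_C = 0: 365 - q_C - (1/2)(q_L) = 0.
Larkspur's profit: π_L = (376 - 0.5Q)q_L - (186q_L). Setting ∂π_L/∂q_L = 0: 190 - q_L - (1/2)(q_C) = 0.
So q_C = (365 - (1/2)q_L) and q_L = (190 - (1/2)q_C).
Substituting one into the other gives q_C = 360 and q_L = 10.
Total output Q = 370, so price P = 376 - (1/2)·370 = 191.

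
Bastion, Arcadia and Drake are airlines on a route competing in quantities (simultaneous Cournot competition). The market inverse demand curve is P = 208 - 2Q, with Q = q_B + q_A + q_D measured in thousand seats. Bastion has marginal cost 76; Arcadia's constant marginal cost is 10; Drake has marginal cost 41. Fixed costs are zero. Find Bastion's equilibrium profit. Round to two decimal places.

Bastion's profit: π_B = (208 - 2Q)q_B - (76q_B). Setting ∂π_B/∂q_B = 0: 132 - 4q_B - 2(q_A + q_D) = 0.
Arcadia's first-order condition: 198 - 4q_A - 2(q_B + q_D) = 0.
Drake's profit: π_D = (208 - 2Q)q_D - (41q_D). Setting ∂π_D/∂q_D = 0: 167 - 4q_D - 2(q_B + q_A) = 0.
Adding the 3 conditions: 497 − 4Q − 4Q = 0, i.e. Q = 497/8.
Back-substituting: q_B = (132 − 497/4)/2 = 31/8, q_A = (198 − 497/4)/2 = 295/8, q_D = (167 − 497/4)/2 = 171/8.
Price P = 208 - 2·(497/8) = 335/4.
Bastion's profit: (335/4 - 76)·(31/8) = 961/32.

30.03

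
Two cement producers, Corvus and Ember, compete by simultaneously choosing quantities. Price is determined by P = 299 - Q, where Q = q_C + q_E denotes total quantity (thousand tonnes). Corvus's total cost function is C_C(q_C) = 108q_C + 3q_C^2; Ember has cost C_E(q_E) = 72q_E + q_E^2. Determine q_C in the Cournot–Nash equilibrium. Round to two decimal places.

17.32

Corvus's profit: π_C = (299 - Q)q_C - (108q_C + 3q_C²). Setting ∂π_C/∂q_C = 0: 191 - 8q_C - (q_E) = 0.
Ember's profit: π_E = (299 - Q)q_E - (72q_E + q_E²). Setting ∂π_E/∂q_E = 0: 227 - 4q_E - (q_C) = 0.
Rearranging gives the reaction functions q_C = (191 - q_E)/8 and q_E = (227 - q_C)/4.
Substituting one into the other gives q_C = 537/31 and q_E = 1625/31.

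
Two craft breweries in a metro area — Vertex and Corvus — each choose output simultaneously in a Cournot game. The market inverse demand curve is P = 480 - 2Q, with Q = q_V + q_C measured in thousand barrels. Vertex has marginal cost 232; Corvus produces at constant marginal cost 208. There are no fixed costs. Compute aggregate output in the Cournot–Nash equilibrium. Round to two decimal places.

86.67

Vertex's profit: π_V = (480 - 2Q)q_V - (232q_V). Setting ∂π_V/∂q_V = 0: 248 - 4q_V - 2(q_C) = 0.
Corvus's profit: π_C = (480 - 2Q)q_C - (208q_C). Setting ∂π_C/∂q_C = 0: 272 - 4q_C - 2(q_V) = 0.
So q_V = (248 - 2q_C)/4 and q_C = (272 - 2q_V)/4.
Solving the pair: q_V = 112/3, q_C = 148/3.
Total output Q = 112/3 + 148/3 = 260/3.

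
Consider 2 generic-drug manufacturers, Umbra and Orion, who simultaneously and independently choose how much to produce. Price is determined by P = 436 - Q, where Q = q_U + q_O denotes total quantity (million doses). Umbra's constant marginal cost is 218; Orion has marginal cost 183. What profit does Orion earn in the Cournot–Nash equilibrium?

9216

Umbra's profit: π_U = (436 - Q)q_U - (218q_U). Setting ∂π_U/∂q_U = 0: 218 - 2q_U - (q_O) = 0.
Orion's profit: π_O = (436 - Q)q_O - (183q_O). Setting ∂π_O/∂q_O = 0: 253 - 2q_O - (q_U) = 0.
Rearranging gives the reaction functions q_U = (218 - q_O)/2 and q_O = (253 - q_U)/2.
Solving the pair: q_U = 61, q_O = 96.
Price P = 436 - 157 = 279.
Orion's profit: (279 - 183)·96 = 9216.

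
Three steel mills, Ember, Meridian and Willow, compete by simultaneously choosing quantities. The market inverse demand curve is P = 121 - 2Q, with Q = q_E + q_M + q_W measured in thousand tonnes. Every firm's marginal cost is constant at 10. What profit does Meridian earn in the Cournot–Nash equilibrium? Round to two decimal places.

385.03

Each firm earns π_i = (121 - 2Q)q_i - 10q_i.
First-order condition (treating rivals' output as given): 111 - 4q_i - 2·Σ_{j≠i} q_j = 0.
By symmetry each firm produces the same amount; substituting Σ_{j≠i} q_j = 2q_i yields q_i = 111/8.
Price P = 121 - 2·(333/8) = 151/4.
Meridian's profit: (151/4 - 10)·(111/8) = 385.0313.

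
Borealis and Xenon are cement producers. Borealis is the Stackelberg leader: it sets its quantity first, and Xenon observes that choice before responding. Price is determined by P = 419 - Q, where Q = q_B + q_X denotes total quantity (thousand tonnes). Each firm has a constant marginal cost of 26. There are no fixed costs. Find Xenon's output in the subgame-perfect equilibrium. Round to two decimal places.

Solve by backward induction. Given q_B, the follower Xenon maximises π_X = (419 - q_B - q_X)q_X - 26q_X.
Setting the follower's marginal profit to zero, 393 - q_B - 2q_X = 0, i.e. q_X = (393 - q_B)/2.
The leader anticipates this reaction. Substituting into P = 419 - Q gives P = 445/2 - (1/2)q_B, so π_B = (445/2 - (1/2)q_B)q_B - 26q_B.
Leader FOC: 393/2 - q_B = 0, so q_B = 393/2.
Then q_X = (393 - 393/2)/2 = 393/4.

98.25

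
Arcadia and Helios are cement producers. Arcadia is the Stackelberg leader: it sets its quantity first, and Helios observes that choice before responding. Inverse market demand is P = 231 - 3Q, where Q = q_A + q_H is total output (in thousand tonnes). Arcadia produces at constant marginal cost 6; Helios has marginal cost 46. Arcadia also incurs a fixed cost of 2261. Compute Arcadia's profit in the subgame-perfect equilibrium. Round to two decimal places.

Solve by backward induction. Given q_A, the follower Helios maximises π_H = (231 - 3q_A - 3q_H)q_H - 46q_H.
Setting the follower's marginal profit to zero, 185 - 3q_A - 6q_H = 0, i.e. q_H = (185 - 3q_A)/6.
Arcadia substitutes q_H(q_A) into its own profit: π_A = q_A(231 - 3q_A - (185 - 3q_A)/2) - 6q_A = (277/2 - (3/2)q_A)q_A - 6q_A.
The leader's first-order condition 265/2 - 3q_A = 0 yields q_A = 265/6.
Then q_H = (185 - 3·(265/6))/6 = 35/4.
Price P = 231 - 3·(635/12) = 289/4.
Arcadia's profit: (289/4 - 6)·(265/6) - 2261 = 665.0417.

665.04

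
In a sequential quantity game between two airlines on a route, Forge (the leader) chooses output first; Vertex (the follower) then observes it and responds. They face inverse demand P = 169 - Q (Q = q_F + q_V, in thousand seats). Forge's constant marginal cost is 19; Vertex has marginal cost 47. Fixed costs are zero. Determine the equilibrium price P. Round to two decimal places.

The follower Vertex best-responds to any q_F: π_V = (169 - Q)q_V - 47q_V.
∂π_V/∂q_V = 122 - q_F - 2q_V = 0 gives the reaction function q_V = (122 - q_F)/2.
The leader anticipates this reaction. Substituting into P = 169 - Q gives P = 108 - (1/2)q_F, so π_F = (108 - (1/2)q_F)q_F - 19q_F.
The leader's first-order condition 89 - q_F = 0 yields q_F = 89.
Then q_V = (122 - 89)/2 = 33/2.
Total output Q = 211/2, so price P = 169 - 211/2 = 127/2.

63.50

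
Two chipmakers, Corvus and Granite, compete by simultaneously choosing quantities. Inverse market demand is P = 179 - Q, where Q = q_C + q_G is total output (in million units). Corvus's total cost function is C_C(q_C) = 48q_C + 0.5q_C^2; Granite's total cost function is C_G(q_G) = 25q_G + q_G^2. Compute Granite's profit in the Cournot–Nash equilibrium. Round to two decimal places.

Corvus's profit: π_C = (179 - Q)q_C - (48q_C + (1/2)q_C²). Setting ∂π_C/∂q_C = 0: 131 - 3q_C - (q_G) = 0.
Granite's first-order condition: 154 - 4q_G - (q_C) = 0.
So q_C = (131 - q_G)/3 and q_G = (154 - q_C)/4.
Solving the pair: q_C = 370/11, q_G = 331/11.
Price P = 179 - 701/11 = 1268/11.
Granite's profit: (1268/11)·(331/11) - 25·(331/11) - (331/11)² = 1810.9256.

1810.93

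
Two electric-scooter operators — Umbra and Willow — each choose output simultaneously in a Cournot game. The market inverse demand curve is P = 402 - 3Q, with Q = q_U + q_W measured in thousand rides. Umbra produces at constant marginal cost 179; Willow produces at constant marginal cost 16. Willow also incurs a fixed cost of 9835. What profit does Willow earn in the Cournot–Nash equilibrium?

Umbra's profit: π_U = (402 - 3Q)q_U - (179q_U). Setting ∂π_U/∂q_U = 0: 223 - 6q_U - 3(q_W) = 0.
Willow's profit: π_W = (402 - 3Q)q_W - (16q_W). Setting ∂π_W/∂q_W = 0: 386 - 6q_W - 3(q_U) = 0.
Rearranging gives the reaction functions q_U = (223 - 3q_W)/6 and q_W = (386 - 3q_U)/6.
Substituting one into the other gives q_U = 20/3 and q_W = 61.
Price P = 402 - 3·(203/3) = 199.
Willow's profit: (199 - 16)·61 - 9835 = 1328.

1328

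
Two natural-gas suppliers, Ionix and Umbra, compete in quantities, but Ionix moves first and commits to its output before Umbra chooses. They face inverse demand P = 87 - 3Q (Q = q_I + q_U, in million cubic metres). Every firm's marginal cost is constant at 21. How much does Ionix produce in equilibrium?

Solve by backward induction. Given q_I, the follower Umbra maximises π_U = (87 - 3q_I - 3q_U)q_U - 21q_U.
Follower FOC: 66 - 3q_I - 6q_U = 0, so q_U(q_I) = (66 - 3q_I)/6.
The leader anticipates this reaction. Substituting into P = 87 - 3Q gives P = 54 - (3/2)q_I, so π_I = (54 - (3/2)q_I)q_I - 21q_I.
Leader FOC: 33 - 3q_I = 0, so q_I = 11.
Then q_U = (66 - 3·11)/6 = 11/2.

11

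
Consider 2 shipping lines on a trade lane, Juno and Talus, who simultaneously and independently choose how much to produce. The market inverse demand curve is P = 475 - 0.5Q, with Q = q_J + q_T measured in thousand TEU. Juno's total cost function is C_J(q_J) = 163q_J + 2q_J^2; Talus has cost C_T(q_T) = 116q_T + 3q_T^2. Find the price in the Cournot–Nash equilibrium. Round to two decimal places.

422.58

Juno's profit: π_J = (475 - 0.5Q)q_J - (163q_J + 2q_J²). Setting ∂π_J/∂q_J = 0: 312 - 5q_J - (1/2)(q_T) = 0.
Talus's profit: π_T = (475 - 0.5Q)q_T - (116q_T + 3q_T²). Setting ∂π_T/∂q_T = 0: 359 - 7q_T - (1/2)(q_J) = 0.
Rearranging gives the reaction functions q_J = (312 - (1/2)q_T)/5 and q_T = (359 - (1/2)q_J)/7.
Substituting one into the other gives q_J = 57.6835 and q_T = 47.1655.
Total output Q = 104.8489, so price P = 475 - (1/2)·104.8489 = 422.5755.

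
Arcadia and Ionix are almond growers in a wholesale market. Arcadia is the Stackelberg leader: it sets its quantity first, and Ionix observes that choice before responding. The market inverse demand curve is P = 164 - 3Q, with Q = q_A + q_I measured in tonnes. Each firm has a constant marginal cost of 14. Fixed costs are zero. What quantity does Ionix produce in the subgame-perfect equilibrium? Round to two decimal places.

12.50

Solve by backward induction. Given q_A, the follower Ionix maximises π_I = (164 - 3q_A - 3q_I)q_I - 14q_I.
Setting the follower's marginal profit to zero, 150 - 3q_A - 6q_I = 0, i.e. q_I = (150 - 3q_A)/6.
Arcadia substitutes q_I(q_A) into its own profit: π_A = q_A(164 - 3q_A - (150 - 3q_A)/2) - 14q_A = (89 - (3/2)q_A)q_A - 14q_A.
The leader's first-order condition 75 - 3q_A = 0 yields q_A = 25.
Then q_I = (150 - 3·25)/6 = 25/2.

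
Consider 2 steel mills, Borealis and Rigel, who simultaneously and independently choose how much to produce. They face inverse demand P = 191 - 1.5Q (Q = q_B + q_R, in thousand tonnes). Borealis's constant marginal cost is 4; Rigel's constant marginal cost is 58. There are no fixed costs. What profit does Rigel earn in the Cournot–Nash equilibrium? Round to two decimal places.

462.30

Borealis's profit: π_B = (191 - 1.5Q)q_B - (4q_B). Setting ∂π_B/∂q_B = 0: 187 - 3q_B - (3/2)(q_R) = 0.
Rigel's first-order condition: 133 - 3q_R - (3/2)(q_B) = 0.
So q_B = (187 - (3/2)q_R)/3 and q_R = (133 - (3/2)q_B)/3.
Solving the pair: q_B = 482/9, q_R = 158/9.
Price P = 191 - (3/2)·(640/9) = 253/3.
Rigel's profit: (253/3 - 58)·(158/9) = 462.2963.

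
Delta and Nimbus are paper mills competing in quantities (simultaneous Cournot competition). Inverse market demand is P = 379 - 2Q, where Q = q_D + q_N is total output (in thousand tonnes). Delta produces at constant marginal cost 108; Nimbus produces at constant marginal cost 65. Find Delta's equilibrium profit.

2888

Delta's profit: π_D = (379 - 2Q)q_D - (108q_D). Setting ∂π_D/∂q_D = 0: 271 - 4q_D - 2(q_N) = 0.
Nimbus's first-order condition: 314 - 4q_N - 2(q_D) = 0.
So q_D = (271 - 2q_N)/4 and q_N = (314 - 2q_D)/4.
Substituting one into the other gives q_D = 38 and q_N = 119/2.
Price P = 379 - 2·(195/2) = 184.
Delta's profit: (184 - 108)·38 = 2888.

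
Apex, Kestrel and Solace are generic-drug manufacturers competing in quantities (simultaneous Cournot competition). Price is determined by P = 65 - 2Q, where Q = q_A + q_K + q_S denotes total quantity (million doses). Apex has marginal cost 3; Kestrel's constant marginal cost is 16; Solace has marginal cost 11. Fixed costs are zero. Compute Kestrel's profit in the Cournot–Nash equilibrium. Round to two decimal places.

30.03

Apex's profit: π_A = (65 - 2Q)q_A - (3q_A). Setting ∂π_A/∂q_A = 0: 62 - 4q_A - 2(q_K + q_S) = 0.
Kestrel's profit: π_K = (65 - 2Q)q_K - (16q_K). Setting ∂π_K/∂q_K = 0: 49 - 4q_K - 2(q_A + q_S) = 0.
Solace's profit: π_S = (65 - 2Q)q_S - (11q_S). Setting ∂π_S/∂q_S = 0: 54 - 4q_S - 2(q_A + q_K) = 0.
Adding the 3 conditions: 165 − 4Q − 4Q = 0, i.e. Q = 165/8.
Back-substituting: q_A = (62 − 165/4)/2 = 83/8, q_K = (49 − 165/4)/2 = 31/8, q_S = (54 − 165/4)/2 = 51/8.
Price P = 65 - 2·(165/8) = 95/4.
Kestrel's profit: (95/4 - 16)·(31/8) = 961/32.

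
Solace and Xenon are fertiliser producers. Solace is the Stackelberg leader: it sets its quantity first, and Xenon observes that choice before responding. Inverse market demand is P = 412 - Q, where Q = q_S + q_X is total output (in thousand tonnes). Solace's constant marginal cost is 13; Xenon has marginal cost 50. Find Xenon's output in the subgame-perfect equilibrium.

The follower Xenon best-responds to any q_S: π_X = (412 - Q)q_X - 50q_X.
∂π_X/∂q_X = 362 - q_S - 2q_X = 0 gives the reaction function q_X = (362 - q_S)/2.
The leader anticipates this reaction. Substituting into P = 412 - Q gives P = 231 - (1/2)q_S, so π_S = (231 - (1/2)q_S)q_S - 13q_S.
Leader FOC: 218 - q_S = 0, so q_S = 218.
Then q_X = (362 - 218)/2 = 72.

72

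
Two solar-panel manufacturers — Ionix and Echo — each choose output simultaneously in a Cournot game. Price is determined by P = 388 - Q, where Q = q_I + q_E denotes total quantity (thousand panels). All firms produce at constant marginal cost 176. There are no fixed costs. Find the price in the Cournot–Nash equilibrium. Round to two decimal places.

Each firm earns π_i = (388 - Q)q_i - 176q_i.
First-order condition (treating rivals' output as given): 212 - 2q_i - q_j = 0.
With identical firms every q_j equals q_i, so q_j = q_i and 212 = 3q_i, giving q_i = 212/3.
Total output Q = 424/3, so price P = 388 - 424/3 = 740/3.

246.67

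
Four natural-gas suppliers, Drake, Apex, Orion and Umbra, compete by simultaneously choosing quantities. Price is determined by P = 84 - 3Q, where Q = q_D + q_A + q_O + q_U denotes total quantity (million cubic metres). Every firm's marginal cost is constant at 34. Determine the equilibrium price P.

Each firm earns π_i = (84 - 3Q)q_i - 34q_i.
First-order condition (treating rivals' output as given): 50 - 6q_i - 3·Σ_{j≠i} q_j = 0.
With identical firms every q_j equals q_i, so Σ_{j≠i} q_j = 3q_i and 50 = 15q_i, giving q_i = 10/3.
Total output Q = 40/3, so price P = 84 - 3·(40/3) = 44.

44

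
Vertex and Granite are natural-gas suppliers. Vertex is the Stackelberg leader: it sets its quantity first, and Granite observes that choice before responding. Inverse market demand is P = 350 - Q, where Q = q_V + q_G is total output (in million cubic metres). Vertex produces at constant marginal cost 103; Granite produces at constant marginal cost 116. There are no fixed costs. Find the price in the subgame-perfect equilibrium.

Solve by backward induction. Given q_V, the follower Granite maximises π_G = (350 - q_V - q_G)q_G - 116q_G.
Setting the follower's marginal profit to zero, 234 - q_V - 2q_G = 0, i.e. q_G = (234 - q_V)/2.
The leader anticipates this reaction. Substituting into P = 350 - Q gives P = 233 - (1/2)q_V, so π_V = (233 - (1/2)q_V)q_V - 103q_V.
The leader's first-order condition 130 - q_V = 0 yields q_V = 130.
Then q_G = (234 - 130)/2 = 52.
Total output Q = 182, so price P = 350 - 182 = 168.

168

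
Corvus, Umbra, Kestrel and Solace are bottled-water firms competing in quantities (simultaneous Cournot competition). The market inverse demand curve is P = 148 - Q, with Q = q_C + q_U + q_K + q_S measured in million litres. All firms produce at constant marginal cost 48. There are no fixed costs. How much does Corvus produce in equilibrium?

Each firm earns π_i = (148 - Q)q_i - 48q_i.
First-order condition (treating rivals' output as given): 100 - 2q_i - Σ_{j≠i} q_j = 0.
By symmetry each firm produces the same amount; substituting Σ_{j≠i} q_j = 3q_i yields q_i = 100/5 = 20.

20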